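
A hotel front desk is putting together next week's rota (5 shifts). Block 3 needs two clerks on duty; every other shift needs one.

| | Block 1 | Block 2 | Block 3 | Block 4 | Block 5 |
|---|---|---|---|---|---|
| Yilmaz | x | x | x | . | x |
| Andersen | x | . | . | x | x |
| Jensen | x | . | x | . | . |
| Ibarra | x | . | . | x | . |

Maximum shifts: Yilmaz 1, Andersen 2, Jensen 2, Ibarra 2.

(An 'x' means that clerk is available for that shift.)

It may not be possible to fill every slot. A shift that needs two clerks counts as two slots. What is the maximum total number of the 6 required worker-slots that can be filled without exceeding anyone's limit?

5

Total capacity across all clerks is 1+2+2+2 = 7, and 6 slots are needed, so at most 6 can be filled.
Shifts {Block 2, Block 3} need 3 slots but only Yilmaz and Jensen are available for them, supplying at most 2 — so at least 1 slot must go unfilled.
An assignment achieving 5: Block 1→Jensen, Block 2→Yilmaz, Block 3→Jensen, Block 4→Andersen, Block 5→Andersen.
Loads: Yilmaz 1/1, Andersen 2/2, Jensen 2/2, Ibarra 0/2.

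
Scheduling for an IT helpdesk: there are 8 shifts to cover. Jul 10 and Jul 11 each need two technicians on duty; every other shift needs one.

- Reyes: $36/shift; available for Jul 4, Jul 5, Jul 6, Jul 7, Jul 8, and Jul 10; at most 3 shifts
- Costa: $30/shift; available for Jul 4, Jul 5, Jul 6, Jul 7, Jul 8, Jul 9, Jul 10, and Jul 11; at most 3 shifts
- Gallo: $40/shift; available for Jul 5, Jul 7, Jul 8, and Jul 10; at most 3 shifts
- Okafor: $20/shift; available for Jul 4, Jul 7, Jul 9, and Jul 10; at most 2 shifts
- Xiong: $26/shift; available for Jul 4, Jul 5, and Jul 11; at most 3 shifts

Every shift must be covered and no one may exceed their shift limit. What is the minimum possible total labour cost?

Jul 11 can only be covered by Costa and Xiong, so that assignment is forced.
Picking the cheapest available technician for each shift independently would cost $252, but that ignores the shift limits.
An optimal schedule: Jul 4→Xiong, Jul 5→Xiong, Jul 6→Costa, Jul 7→Reyes, Jul 8→Costa, Jul 9→Okafor, Jul 10→Okafor+Reyes, Jul 11→Xiong+Costa.
Total: 26 + 26 + 30 + 36 + 30 + 20 + 20 + 36 + 26 + 30 = $280.

$280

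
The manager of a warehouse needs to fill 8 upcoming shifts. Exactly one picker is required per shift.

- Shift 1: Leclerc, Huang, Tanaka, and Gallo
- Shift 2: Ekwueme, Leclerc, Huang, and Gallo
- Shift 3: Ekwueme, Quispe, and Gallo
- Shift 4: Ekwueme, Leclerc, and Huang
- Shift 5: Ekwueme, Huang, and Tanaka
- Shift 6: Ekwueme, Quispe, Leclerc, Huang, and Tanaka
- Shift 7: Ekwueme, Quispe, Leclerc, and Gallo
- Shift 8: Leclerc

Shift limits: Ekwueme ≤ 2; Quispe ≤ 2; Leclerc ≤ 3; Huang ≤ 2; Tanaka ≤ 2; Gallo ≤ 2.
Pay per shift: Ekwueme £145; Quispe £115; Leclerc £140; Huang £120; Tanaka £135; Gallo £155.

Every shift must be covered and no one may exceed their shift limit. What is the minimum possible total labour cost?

£1020

Shift 8 can only be covered by Leclerc, so that assignment is forced.
Picking the cheapest available picker for each shift independently would cost £965, but that ignores the shift limits.
An optimal schedule: Shift 1→Tanaka, Shift 2→Leclerc, Shift 3→Quispe, Shift 4→Huang, Shift 5→Huang, Shift 6→Tanaka, Shift 7→Quispe, Shift 8→Leclerc.
Total: 135 + 140 + 115 + 120 + 120 + 135 + 115 + 140 = £1020.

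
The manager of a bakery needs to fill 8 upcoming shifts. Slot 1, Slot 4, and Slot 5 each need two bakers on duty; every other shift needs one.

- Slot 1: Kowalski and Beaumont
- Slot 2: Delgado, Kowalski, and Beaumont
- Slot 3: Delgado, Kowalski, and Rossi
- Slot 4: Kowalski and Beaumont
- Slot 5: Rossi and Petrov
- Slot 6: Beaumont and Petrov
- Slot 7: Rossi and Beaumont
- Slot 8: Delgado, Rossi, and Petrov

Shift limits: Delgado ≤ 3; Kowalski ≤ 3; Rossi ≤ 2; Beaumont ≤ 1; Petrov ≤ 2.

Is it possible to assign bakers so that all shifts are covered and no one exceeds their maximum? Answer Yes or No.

No

Total capacity is 11 and 11 slots are needed, so capacity alone doesn't rule it out.
Shifts {Slot 1, Slot 4} need 4 worker-slots in total, but the bakers available for any of those shifts (Kowalski and Beaumont) can supply at most 3 among them. So no valid schedule exists.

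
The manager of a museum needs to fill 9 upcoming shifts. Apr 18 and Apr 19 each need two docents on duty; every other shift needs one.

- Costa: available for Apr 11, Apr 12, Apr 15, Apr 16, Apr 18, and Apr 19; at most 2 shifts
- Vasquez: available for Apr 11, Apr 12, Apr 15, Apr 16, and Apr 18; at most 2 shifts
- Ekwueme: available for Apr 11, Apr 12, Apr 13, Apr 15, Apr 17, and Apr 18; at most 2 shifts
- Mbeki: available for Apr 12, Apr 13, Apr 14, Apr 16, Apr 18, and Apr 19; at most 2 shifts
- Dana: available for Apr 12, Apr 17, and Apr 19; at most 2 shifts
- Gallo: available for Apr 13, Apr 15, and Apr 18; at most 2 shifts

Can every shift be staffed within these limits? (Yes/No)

Yes

Apr 14 can only be covered by Mbeki, so that assignment is forced.
One valid schedule: Apr 11→Costa, Apr 12→Dana, Apr 13→Ekwueme, Apr 14→Mbeki, Apr 15→Vasquez, Apr 16→Costa, Apr 17→Ekwueme, Apr 18→Vasquez+Gallo, Apr 19→Mbeki+Dana.
Loads: Costa 2/2, Vasquez 2/2, Ekwueme 2/2, Mbeki 2/2, Dana 2/2, Gallo 1/2 — all within limits.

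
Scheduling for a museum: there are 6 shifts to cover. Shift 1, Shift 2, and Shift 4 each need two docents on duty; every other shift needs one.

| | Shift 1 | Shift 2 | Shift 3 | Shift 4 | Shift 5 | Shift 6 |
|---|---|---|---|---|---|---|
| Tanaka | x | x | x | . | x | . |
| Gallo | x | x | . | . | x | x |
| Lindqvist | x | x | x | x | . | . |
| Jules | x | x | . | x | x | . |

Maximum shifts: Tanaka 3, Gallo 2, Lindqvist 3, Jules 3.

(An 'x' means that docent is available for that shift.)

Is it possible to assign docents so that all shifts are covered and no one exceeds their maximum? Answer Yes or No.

Shift 4 can only be covered by Lindqvist and Jules, so that assignment is forced.
Shift 6 can only be covered by Gallo, so that assignment is forced.
One valid schedule: Shift 1→Tanaka+Gallo, Shift 2→Lindqvist+Jules, Shift 3→Tanaka, Shift 4→Lindqvist+Jules, Shift 5→Tanaka, Shift 6→Gallo.
Loads: Tanaka 3/3, Gallo 2/2, Lindqvist 2/3, Jules 2/3 — all within limits.

Yes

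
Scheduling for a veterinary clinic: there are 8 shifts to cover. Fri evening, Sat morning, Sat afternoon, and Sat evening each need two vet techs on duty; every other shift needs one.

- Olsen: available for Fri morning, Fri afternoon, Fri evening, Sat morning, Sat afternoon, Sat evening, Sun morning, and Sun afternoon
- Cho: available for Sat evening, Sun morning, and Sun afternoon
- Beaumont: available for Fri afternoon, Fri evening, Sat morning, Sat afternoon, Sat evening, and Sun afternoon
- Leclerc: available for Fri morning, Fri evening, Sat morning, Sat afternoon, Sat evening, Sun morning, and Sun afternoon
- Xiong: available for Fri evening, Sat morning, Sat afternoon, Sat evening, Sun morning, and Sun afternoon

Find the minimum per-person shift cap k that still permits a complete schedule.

With 5 vet techs and 12 worker-slots to fill, someone must work at least ⌈12/5⌉ = 3 shifts, so k ≥ 3.
k = 3 works: Fri morning→Olsen, Fri afternoon→Olsen, Fri evening→Beaumont+Leclerc, Sat morning→Beaumont+Leclerc, Sat afternoon→Beaumont+Leclerc, Sat evening→Cho+Xiong, Sun morning→Olsen, Sun afternoon→Cho.
Loads: Olsen 3, Cho 2, Beaumont 3, Leclerc 3, Xiong 1 — all ≤ 3.

3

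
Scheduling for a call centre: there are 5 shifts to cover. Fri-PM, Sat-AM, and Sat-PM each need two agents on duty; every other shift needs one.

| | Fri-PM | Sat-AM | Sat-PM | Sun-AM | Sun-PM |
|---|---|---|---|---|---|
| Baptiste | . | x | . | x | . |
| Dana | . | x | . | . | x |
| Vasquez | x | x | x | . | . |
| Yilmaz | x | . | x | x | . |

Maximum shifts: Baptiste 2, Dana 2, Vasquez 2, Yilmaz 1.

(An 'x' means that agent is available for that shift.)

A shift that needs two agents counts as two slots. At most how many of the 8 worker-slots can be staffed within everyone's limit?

Total capacity across all agents is 2+2+2+1 = 7, and 8 slots are needed, so at most 7 can be filled.
An assignment achieving 7: Fri-PM→Vasquez+Yilmaz, Sat-AM→Baptiste+Dana, Sat-PM→Vasquez, Sun-AM→Baptiste, Sun-PM→Dana.
Loads: Baptiste 2/2, Dana 2/2, Vasquez 2/2, Yilmaz 1/1.

7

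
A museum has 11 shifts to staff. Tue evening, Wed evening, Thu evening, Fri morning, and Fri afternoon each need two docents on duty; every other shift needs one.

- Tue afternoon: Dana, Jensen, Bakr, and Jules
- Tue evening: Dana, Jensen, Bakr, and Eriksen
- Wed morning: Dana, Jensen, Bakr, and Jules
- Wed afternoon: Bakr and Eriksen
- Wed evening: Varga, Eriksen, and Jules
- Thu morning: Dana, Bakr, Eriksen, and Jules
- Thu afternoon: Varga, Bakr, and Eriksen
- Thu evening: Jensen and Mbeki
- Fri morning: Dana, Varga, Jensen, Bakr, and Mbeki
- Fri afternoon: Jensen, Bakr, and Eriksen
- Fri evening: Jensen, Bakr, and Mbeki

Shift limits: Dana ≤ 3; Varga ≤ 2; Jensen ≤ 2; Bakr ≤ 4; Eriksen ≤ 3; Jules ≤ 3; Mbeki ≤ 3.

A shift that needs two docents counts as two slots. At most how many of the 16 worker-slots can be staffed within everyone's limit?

Total capacity across all docents is 3+2+2+4+3+3+3 = 20, and 16 slots are needed, so at most 16 can be filled.
An assignment achieving 16: Tue afternoon→Dana, Tue evening→Dana+Bakr, Wed morning→Jules, Wed afternoon→Bakr, Wed evening→Varga+Eriksen, Thu morning→Eriksen, Thu afternoon→Varga, Thu evening→Jensen+Mbeki, Fri morning→Dana+Mbeki, Fri afternoon→Jensen+Bakr, Fri evening→Bakr.
Loads: Dana 3/3, Varga 2/2, Jensen 2/2, Bakr 4/4, Eriksen 2/3, Jules 1/3, Mbeki 2/3.

16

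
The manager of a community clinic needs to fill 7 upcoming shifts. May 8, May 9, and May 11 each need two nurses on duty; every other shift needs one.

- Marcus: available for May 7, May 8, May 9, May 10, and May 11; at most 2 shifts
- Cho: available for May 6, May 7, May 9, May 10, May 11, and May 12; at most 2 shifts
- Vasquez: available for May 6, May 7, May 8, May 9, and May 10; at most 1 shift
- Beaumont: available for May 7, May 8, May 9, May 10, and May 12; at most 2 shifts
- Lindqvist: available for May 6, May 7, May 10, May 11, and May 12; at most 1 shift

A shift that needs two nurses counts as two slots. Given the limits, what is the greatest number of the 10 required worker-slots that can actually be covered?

Total capacity across all nurses is 2+2+1+2+1 = 8, and 10 slots are needed, so at most 8 can be filled.
An assignment achieving 8: May 6→Cho, May 7→Lindqvist, May 8→Marcus+Vasquez, May 9→Beaumont, May 11→Marcus+Cho, May 12→Beaumont.
Loads: Marcus 2/2, Cho 2/2, Vasquez 1/1, Beaumont 2/2, Lindqvist 1/1.

8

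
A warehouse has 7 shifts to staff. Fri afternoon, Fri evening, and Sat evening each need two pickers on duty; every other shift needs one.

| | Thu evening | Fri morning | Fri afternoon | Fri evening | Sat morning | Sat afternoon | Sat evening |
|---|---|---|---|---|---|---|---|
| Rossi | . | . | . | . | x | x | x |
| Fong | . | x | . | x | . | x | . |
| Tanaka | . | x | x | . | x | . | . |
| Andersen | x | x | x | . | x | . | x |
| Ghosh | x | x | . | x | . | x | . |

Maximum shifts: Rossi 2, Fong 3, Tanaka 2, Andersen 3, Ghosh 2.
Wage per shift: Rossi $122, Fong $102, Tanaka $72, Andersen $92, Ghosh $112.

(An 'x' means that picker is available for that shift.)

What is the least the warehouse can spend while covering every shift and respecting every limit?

Fri afternoon can only be covered by Tanaka and Andersen, so that assignment is forced.
Fri evening can only be covered by Fong and Ghosh, so that assignment is forced.
Sat evening can only be covered by Rossi and Andersen, so that assignment is forced.
Picking the cheapest available picker for each shift independently would cost $930, but that ignores the shift limits.
An optimal schedule: Thu evening→Andersen, Fri morning→Fong, Fri afternoon→Tanaka+Andersen, Fri evening→Fong+Ghosh, Sat morning→Tanaka, Sat afternoon→Fong, Sat evening→Andersen+Rossi.
Total: 92 + 102 + 72 + 92 + 102 + 112 + 72 + 102 + 92 + 122 = $960.

$960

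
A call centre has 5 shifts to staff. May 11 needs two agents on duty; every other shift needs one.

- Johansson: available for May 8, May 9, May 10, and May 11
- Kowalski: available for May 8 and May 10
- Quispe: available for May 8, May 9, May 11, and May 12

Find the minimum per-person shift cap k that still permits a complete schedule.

2

With 3 agents and 6 worker-slots to fill, someone must work at least ⌈6/3⌉ = 2 shifts, so k ≥ 2.
k = 2 works: May 8→Kowalski, May 9→Johansson, May 10→Kowalski, May 11→Johansson+Quispe, May 12→Quispe.
Loads: Johansson 2, Kowalski 2, Quispe 2 — all ≤ 2.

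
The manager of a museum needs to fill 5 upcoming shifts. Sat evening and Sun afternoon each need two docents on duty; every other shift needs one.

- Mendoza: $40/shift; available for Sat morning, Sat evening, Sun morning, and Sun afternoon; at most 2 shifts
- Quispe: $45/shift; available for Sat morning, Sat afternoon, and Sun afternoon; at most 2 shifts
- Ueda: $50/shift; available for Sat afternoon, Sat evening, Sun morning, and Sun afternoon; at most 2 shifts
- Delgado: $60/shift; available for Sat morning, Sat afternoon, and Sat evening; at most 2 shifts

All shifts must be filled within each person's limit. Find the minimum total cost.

Picking the cheapest available docent for each shift independently would cost $300, but that ignores the shift limits.
An optimal schedule: Sat morning→Mendoza, Sat afternoon→Quispe, Sat evening→Ueda+Delgado, Sun morning→Mendoza, Sun afternoon→Quispe+Ueda.
Total: 40 + 45 + 50 + 60 + 40 + 45 + 50 = $330.

$330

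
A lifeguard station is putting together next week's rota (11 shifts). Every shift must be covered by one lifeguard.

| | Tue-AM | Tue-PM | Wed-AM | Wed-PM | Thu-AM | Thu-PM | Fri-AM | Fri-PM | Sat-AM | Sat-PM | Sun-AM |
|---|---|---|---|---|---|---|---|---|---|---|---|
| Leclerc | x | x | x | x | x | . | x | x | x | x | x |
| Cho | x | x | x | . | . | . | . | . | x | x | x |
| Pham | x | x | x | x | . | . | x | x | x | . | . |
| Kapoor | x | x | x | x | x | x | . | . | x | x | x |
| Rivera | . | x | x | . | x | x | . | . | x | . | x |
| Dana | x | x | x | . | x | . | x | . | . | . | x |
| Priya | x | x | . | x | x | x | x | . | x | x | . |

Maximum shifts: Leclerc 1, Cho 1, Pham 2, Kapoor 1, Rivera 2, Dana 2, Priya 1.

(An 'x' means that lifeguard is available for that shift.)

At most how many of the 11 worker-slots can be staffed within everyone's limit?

10

Total capacity across all lifeguards is 1+1+2+1+2+2+1 = 10, and 11 slots are needed, so at most 10 can be filled.
An assignment achieving 10: Tue-AM→Dana, Wed-AM→Dana, Wed-PM→Pham, Thu-AM→Rivera, Thu-PM→Kapoor, Fri-AM→Pham, Fri-PM→Leclerc, Sat-AM→Priya, Sat-PM→Cho, Sun-AM→Rivera.
Loads: Leclerc 1/1, Cho 1/1, Pham 2/2, Kapoor 1/1, Rivera 2/2, Dana 2/2, Priya 1/1.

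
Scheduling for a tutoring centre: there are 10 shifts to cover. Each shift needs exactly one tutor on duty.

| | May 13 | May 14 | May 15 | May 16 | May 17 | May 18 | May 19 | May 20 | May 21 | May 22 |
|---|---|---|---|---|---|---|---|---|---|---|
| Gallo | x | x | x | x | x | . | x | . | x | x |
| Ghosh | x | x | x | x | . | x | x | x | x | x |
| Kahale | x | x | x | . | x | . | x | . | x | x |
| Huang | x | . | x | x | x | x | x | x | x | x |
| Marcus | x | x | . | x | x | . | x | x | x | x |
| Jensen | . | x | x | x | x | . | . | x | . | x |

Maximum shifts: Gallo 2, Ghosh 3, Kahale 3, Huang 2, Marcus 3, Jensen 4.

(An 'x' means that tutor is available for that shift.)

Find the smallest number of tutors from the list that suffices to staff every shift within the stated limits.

10 slots to fill and no one can take more than 4, so at least ⌈10/4⌉ = 3 tutors are needed.
Ghosh, Kahale, and Jensen alone can cover everything: May 13→Ghosh, May 14→Jensen, May 15→Jensen, May 16→Ghosh, May 17→Kahale, May 18→Ghosh, May 19→Kahale, May 20→Jensen, May 21→Kahale, May 22→Jensen.

3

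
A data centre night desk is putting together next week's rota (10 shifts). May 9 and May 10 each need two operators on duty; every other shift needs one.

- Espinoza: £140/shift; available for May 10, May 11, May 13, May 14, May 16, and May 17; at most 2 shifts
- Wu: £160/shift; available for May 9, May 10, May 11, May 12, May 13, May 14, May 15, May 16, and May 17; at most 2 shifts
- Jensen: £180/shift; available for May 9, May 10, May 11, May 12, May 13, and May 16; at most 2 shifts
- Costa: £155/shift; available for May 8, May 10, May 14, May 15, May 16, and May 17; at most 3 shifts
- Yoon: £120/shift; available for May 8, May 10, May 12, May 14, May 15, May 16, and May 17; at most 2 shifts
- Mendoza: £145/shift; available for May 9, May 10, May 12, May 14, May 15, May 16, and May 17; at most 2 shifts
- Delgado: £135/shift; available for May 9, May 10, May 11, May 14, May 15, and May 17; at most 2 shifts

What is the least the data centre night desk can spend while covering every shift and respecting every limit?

£1705

Picking the cheapest available operator for each shift independently would cost £1530, but that ignores the shift limits.
An optimal schedule: May 8→Yoon, May 9→Mendoza+Wu, May 10→Mendoza+Costa, May 11→Delgado, May 12→Yoon, May 13→Espinoza, May 14→Espinoza, May 15→Delgado, May 16→Costa, May 17→Costa.
Total: 120 + 145 + 160 + 145 + 155 + 135 + 120 + 140 + 140 + 135 + 155 + 155 = £1705.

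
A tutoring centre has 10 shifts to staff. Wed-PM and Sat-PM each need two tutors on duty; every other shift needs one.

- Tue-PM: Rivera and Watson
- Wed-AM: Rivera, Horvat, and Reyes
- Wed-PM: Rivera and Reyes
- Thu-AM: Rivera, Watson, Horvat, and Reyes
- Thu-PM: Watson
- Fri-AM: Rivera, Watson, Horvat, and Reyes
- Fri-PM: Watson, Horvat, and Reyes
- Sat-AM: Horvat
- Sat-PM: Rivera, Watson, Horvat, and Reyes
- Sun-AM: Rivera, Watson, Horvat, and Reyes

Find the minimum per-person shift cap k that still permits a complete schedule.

With 4 tutors and 12 worker-slots to fill, someone must work at least ⌈12/4⌉ = 3 shifts, so k ≥ 3.
k = 3 works: Tue-PM→Rivera, Wed-AM→Rivera, Wed-PM→Rivera+Reyes, Thu-AM→Watson, Thu-PM→Watson, Fri-AM→Horvat, Fri-PM→Watson, Sat-AM→Horvat, Sat-PM→Horvat+Reyes, Sun-AM→Reyes.
Loads: Rivera 3, Watson 3, Horvat 3, Reyes 3 — all ≤ 3.

3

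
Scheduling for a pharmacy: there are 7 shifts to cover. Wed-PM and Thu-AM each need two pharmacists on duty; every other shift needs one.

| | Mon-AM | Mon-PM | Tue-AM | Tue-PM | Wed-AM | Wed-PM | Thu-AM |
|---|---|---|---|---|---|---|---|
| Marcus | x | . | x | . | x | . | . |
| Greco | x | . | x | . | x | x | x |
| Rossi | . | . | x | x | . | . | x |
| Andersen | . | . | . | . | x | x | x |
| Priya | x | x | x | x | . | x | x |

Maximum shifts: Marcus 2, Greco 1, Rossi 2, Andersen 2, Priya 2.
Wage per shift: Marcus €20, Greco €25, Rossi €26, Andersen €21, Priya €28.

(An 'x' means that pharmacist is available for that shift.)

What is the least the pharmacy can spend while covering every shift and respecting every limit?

Mon-PM can only be covered by Priya, so that assignment is forced.
Picking the cheapest available pharmacist for each shift independently would cost €206, but that ignores the shift limits.
An optimal schedule: Mon-AM→Marcus, Mon-PM→Priya, Tue-AM→Rossi, Tue-PM→Rossi, Wed-AM→Marcus, Wed-PM→Greco+Andersen, Thu-AM→Andersen+Priya.
Total: 20 + 28 + 26 + 26 + 20 + 25 + 21 + 21 + 28 = €215.

€215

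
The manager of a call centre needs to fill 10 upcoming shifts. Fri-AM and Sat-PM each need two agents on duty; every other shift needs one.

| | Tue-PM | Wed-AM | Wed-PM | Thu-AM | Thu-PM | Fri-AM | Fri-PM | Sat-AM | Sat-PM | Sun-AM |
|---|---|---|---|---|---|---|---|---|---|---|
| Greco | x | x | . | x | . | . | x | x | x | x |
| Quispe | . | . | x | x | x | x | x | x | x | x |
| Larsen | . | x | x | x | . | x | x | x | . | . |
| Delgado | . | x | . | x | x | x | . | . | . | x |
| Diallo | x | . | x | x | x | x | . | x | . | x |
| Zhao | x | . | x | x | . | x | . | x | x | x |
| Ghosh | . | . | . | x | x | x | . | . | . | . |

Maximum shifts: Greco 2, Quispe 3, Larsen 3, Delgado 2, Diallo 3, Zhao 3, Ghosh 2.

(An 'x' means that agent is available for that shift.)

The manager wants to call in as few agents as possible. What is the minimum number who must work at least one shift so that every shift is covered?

12 slots to fill and no one can take more than 3, so at least ⌈12/3⌉ = 4 agents are needed.
Quispe, Larsen, Diallo, and Zhao alone can cover everything: Tue-PM→Diallo, Wed-AM→Larsen, Wed-PM→Larsen, Thu-AM→Larsen, Thu-PM→Quispe, Fri-AM→Diallo+Zhao, Fri-PM→Quispe, Sat-AM→Zhao, Sat-PM→Quispe+Zhao, Sun-AM→Diallo.

4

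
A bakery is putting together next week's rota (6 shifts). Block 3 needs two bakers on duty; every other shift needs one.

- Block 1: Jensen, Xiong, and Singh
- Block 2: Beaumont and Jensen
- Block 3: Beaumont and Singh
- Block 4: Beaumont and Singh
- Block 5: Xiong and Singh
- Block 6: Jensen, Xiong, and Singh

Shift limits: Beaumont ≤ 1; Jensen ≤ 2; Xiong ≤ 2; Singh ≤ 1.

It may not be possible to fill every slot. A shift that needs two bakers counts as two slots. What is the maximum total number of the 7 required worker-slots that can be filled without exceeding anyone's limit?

6

Total capacity across all bakers is 1+2+2+1 = 6, and 7 slots are needed, so at most 6 can be filled.
An assignment achieving 6: Block 1→Jensen, Block 2→Jensen, Block 3→Beaumont+Singh, Block 5→Xiong, Block 6→Xiong.
Loads: Beaumont 1/1, Jensen 2/2, Xiong 2/2, Singh 1/1.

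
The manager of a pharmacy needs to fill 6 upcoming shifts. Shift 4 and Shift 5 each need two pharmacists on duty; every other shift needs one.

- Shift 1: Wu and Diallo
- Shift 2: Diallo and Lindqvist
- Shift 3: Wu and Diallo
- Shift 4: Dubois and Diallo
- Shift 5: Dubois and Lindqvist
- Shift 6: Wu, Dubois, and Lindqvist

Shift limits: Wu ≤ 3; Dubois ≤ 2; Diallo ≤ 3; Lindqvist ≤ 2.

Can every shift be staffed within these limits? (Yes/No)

Yes

Shift 4 can only be covered by Dubois and Diallo, so that assignment is forced.
Shift 5 can only be covered by Dubois and Lindqvist, so that assignment is forced.
One valid schedule: Shift 1→Wu, Shift 2→Diallo, Shift 3→Wu, Shift 4→Dubois+Diallo, Shift 5→Dubois+Lindqvist, Shift 6→Wu.
Loads: Wu 3/3, Dubois 2/2, Diallo 2/3, Lindqvist 1/2 — all within limits.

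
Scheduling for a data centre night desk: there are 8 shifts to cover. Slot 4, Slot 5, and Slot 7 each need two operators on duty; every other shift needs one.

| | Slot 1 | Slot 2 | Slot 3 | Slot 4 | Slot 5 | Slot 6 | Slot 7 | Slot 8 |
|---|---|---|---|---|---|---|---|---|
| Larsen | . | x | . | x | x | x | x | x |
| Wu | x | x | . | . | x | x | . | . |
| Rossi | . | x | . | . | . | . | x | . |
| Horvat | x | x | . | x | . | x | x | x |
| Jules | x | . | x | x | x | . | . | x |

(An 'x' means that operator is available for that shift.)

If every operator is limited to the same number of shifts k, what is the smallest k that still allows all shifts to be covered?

With 5 operators and 11 worker-slots to fill, someone must work at least ⌈11/5⌉ = 3 shifts, so k ≥ 3.
k = 3 works: Slot 1→Wu, Slot 2→Wu, Slot 3→Jules, Slot 4→Larsen+Horvat, Slot 5→Larsen+Wu, Slot 6→Larsen, Slot 7→Rossi+Horvat, Slot 8→Horvat.
Loads: Larsen 3, Wu 3, Rossi 1, Horvat 3, Jules 1 — all ≤ 3.

3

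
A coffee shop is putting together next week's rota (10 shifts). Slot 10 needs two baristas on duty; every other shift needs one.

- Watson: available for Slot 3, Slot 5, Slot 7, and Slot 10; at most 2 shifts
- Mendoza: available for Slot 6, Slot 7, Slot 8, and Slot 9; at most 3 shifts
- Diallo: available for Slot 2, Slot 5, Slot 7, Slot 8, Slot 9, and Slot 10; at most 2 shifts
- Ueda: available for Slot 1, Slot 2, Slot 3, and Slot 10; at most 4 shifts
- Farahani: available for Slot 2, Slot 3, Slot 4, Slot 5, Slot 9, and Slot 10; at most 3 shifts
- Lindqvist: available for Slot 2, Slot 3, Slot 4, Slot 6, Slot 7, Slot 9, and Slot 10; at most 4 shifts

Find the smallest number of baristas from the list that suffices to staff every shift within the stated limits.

11 slots to fill and no one can take more than 4, so at least ⌈11/4⌉ = 3 baristas are needed.
No set of 3 baristas can cover every shift (each such set leaves at least one shift with no one available or exceeds a cap).
Watson, Mendoza, Ueda, and Farahani alone can cover everything: Slot 1→Ueda, Slot 2→Ueda, Slot 3→Ueda, Slot 4→Farahani, Slot 5→Watson, Slot 6→Mendoza, Slot 7→Watson, Slot 8→Mendoza, Slot 9→Mendoza, Slot 10→Ueda+Farahani.

4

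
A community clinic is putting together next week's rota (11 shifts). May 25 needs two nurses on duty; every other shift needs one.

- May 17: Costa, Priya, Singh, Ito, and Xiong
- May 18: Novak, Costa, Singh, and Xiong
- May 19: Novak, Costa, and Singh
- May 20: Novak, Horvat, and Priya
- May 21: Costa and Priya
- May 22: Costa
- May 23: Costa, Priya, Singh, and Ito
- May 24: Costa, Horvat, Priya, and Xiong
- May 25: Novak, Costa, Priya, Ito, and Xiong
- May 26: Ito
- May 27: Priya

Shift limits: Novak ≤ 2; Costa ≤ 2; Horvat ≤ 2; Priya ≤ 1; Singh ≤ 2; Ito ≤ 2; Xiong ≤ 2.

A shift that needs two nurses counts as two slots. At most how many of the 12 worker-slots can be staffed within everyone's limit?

Total capacity across all nurses is 2+2+2+1+2+2+2 = 13, and 12 slots are needed, so at most 12 can be filled.
An assignment achieving 12: May 17→Xiong, May 18→Singh, May 19→Novak, May 20→Novak, May 21→Costa, May 22→Costa, May 23→Singh, May 24→Horvat, May 25→Ito+Xiong, May 26→Ito, May 27→Priya.
Loads: Novak 2/2, Costa 2/2, Horvat 1/2, Priya 1/1, Singh 2/2, Ito 2/2, Xiong 2/2.

12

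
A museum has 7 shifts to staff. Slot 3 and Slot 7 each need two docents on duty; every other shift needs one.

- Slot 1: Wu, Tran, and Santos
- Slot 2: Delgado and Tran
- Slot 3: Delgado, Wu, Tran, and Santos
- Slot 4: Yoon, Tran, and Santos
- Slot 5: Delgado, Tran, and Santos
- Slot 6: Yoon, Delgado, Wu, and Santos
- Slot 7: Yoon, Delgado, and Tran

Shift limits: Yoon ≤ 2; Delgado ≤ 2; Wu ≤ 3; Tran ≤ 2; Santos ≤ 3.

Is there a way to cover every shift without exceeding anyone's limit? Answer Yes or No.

One valid schedule: Slot 1→Wu, Slot 2→Delgado, Slot 3→Wu+Tran, Slot 4→Yoon, Slot 5→Delgado, Slot 6→Wu, Slot 7→Yoon+Tran.
Loads: Yoon 2/2, Delgado 2/2, Wu 3/3, Tran 2/2, Santos 0/3 — all within limits.

Yes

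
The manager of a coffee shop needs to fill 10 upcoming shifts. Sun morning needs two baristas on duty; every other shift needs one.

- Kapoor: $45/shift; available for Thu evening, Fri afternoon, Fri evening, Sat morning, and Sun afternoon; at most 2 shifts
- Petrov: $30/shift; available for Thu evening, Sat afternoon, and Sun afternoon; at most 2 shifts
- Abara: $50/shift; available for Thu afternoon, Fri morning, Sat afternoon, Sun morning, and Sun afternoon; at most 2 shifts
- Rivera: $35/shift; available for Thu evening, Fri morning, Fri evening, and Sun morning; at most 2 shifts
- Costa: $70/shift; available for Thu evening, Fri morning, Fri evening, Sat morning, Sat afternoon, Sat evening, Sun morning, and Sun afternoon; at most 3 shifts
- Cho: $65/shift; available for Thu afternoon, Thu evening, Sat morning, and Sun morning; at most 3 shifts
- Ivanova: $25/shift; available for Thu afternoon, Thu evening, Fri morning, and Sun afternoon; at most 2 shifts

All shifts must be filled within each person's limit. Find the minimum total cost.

$440

Fri afternoon can only be covered by Kapoor, so that assignment is forced.
Sat evening can only be covered by Costa, so that assignment is forced.
Picking the cheapest available barista for each shift independently would cost $410, but that ignores the shift limits.
An optimal schedule: Thu afternoon→Ivanova, Thu evening→Petrov, Fri morning→Ivanova, Fri afternoon→Kapoor, Fri evening→Rivera, Sat morning→Kapoor, Sat afternoon→Petrov, Sat evening→Costa, Sun morning→Rivera+Abara, Sun afternoon→Abara.
Total: 25 + 30 + 25 + 45 + 35 + 45 + 30 + 70 + 35 + 50 + 50 = $440.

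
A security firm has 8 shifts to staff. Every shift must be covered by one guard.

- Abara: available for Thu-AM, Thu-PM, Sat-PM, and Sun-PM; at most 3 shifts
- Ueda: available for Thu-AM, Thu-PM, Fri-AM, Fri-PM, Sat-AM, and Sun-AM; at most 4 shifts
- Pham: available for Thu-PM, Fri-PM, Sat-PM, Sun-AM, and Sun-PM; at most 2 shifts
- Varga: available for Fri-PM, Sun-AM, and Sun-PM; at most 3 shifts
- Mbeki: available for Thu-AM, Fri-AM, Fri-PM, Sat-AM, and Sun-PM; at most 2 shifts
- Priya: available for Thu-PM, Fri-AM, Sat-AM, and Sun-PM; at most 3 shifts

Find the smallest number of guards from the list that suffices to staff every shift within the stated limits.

3

8 slots to fill and no one can take more than 4, so at least ⌈8/4⌉ = 2 guards are needed.
Any 2 guards together have capacity at most 4+3 = 7 < 8 slots, so 2 can never suffice.
Abara, Ueda, and Pham alone can cover everything: Thu-AM→Abara, Thu-PM→Pham, Fri-AM→Ueda, Fri-PM→Ueda, Sat-AM→Ueda, Sat-PM→Abara, Sun-AM→Ueda, Sun-PM→Abara.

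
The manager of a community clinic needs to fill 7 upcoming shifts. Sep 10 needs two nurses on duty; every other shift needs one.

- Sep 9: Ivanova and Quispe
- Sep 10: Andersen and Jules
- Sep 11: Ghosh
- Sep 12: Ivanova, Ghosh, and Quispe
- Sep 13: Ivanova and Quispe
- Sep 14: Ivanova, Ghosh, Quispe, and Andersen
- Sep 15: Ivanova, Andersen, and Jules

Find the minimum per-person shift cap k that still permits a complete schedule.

With 5 nurses and 8 worker-slots to fill, someone must work at least ⌈8/5⌉ = 2 shifts, so k ≥ 2.
k = 2 works: Sep 9→Ivanova, Sep 10→Andersen+Jules, Sep 11→Ghosh, Sep 12→Ghosh, Sep 13→Ivanova, Sep 14→Quispe, Sep 15→Andersen.
Loads: Ivanova 2, Ghosh 2, Quispe 1, Andersen 2, Jules 1 — all ≤ 2.

2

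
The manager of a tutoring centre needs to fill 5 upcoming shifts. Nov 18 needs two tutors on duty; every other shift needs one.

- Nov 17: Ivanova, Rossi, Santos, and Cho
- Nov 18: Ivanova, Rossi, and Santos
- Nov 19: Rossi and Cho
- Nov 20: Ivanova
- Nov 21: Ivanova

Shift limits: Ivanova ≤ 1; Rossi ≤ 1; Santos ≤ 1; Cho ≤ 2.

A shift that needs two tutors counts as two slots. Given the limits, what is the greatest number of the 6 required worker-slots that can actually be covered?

5

Total capacity across all tutors is 1+1+1+2 = 5, and 6 slots are needed, so at most 5 can be filled.
An assignment achieving 5: Nov 17→Cho, Nov 18→Rossi+Santos, Nov 19→Cho, Nov 20→Ivanova.
Loads: Ivanova 1/1, Rossi 1/1, Santos 1/1, Cho 2/2.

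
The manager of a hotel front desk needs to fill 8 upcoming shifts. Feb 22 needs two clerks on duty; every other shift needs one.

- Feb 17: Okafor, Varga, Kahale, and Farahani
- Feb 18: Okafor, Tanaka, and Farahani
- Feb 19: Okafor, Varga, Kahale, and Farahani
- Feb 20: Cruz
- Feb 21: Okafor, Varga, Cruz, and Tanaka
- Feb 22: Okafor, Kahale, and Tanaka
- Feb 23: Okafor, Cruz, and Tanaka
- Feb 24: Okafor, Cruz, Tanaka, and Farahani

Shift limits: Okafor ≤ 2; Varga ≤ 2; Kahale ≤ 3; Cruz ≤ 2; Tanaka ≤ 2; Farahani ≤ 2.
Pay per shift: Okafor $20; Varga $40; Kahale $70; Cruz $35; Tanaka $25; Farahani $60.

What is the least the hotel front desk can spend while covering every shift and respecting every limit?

Feb 20 can only be covered by Cruz, so that assignment is forced.
Picking the cheapest available clerk for each shift independently would cost $200, but that ignores the shift limits.
An optimal schedule: Feb 17→Varga, Feb 18→Okafor, Feb 19→Varga, Feb 20→Cruz, Feb 21→Cruz, Feb 22→Okafor+Tanaka, Feb 23→Tanaka, Feb 24→Farahani.
Total: 40 + 20 + 40 + 35 + 35 + 20 + 25 + 25 + 60 = $300.

$300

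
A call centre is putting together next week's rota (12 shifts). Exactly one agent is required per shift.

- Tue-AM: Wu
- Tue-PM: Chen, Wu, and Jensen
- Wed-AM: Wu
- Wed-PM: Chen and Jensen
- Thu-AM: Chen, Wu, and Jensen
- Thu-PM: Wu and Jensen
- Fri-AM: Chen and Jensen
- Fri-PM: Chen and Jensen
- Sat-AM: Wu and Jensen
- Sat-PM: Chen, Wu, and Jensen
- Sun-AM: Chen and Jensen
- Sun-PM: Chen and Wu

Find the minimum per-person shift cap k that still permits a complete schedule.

With 3 agents and 12 worker-slots to fill, someone must work at least ⌈12/3⌉ = 4 shifts, so k ≥ 4.
k = 4 works: Tue-AM→Wu, Tue-PM→Jensen, Wed-AM→Wu, Wed-PM→Chen, Thu-AM→Jensen, Thu-PM→Wu, Fri-AM→Chen, Fri-PM→Chen, Sat-AM→Wu, Sat-PM→Jensen, Sun-AM→Jensen, Sun-PM→Chen.
Loads: Chen 4, Wu 4, Jensen 4 — all ≤ 4.

4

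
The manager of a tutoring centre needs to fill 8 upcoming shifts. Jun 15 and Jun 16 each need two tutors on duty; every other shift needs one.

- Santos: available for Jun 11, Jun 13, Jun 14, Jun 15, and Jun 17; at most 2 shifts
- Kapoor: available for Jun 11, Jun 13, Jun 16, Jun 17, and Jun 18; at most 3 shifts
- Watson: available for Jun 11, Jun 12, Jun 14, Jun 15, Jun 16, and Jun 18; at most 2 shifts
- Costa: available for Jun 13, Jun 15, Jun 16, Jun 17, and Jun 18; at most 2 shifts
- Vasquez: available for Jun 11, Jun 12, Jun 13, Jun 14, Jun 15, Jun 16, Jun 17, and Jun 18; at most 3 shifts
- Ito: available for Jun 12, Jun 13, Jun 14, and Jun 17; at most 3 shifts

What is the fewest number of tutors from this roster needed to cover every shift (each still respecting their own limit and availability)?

10 slots to fill and no one can take more than 3, so at least ⌈10/3⌉ = 4 tutors are needed.
Santos, Kapoor, Watson, and Vasquez alone can cover everything: Jun 11→Vasquez, Jun 12→Watson, Jun 13→Santos, Jun 14→Santos, Jun 15→Watson+Vasquez, Jun 16→Kapoor+Vasquez, Jun 17→Kapoor, Jun 18→Kapoor.

4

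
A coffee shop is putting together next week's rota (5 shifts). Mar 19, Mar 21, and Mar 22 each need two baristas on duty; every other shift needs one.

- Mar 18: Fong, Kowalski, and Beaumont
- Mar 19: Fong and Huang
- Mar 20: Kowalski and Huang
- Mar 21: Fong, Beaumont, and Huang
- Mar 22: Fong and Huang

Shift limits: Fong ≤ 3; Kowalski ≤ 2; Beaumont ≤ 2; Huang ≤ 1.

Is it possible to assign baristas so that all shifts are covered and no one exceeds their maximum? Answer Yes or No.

Total capacity is 8 and 8 slots are needed, so capacity alone doesn't rule it out.
Shifts {Mar 19, Mar 22} need 4 worker-slots in total, but the baristas available for any of those shifts (Fong and Huang) can supply at most 3 among them. So no valid schedule exists.

No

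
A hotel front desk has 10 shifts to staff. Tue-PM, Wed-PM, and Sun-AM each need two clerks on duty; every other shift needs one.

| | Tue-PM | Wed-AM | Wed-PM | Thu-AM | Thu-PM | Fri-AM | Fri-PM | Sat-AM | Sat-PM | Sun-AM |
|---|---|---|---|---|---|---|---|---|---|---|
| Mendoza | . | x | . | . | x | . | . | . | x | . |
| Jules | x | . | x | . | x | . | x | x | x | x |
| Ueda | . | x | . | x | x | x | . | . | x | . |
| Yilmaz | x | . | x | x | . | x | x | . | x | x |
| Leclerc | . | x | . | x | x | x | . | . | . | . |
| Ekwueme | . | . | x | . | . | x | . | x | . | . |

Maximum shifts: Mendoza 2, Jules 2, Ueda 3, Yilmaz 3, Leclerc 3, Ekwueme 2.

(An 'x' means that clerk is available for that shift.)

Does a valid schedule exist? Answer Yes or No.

No

Total capacity is 15 and 13 slots are needed, so capacity alone doesn't rule it out.
Shifts {Tue-PM, Wed-PM, Fri-PM, Sun-AM} need 7 worker-slots in total, but the clerks available for any of those shifts (Jules, Yilmaz, and Ekwueme) can supply at most 6 among them. So no valid schedule exists.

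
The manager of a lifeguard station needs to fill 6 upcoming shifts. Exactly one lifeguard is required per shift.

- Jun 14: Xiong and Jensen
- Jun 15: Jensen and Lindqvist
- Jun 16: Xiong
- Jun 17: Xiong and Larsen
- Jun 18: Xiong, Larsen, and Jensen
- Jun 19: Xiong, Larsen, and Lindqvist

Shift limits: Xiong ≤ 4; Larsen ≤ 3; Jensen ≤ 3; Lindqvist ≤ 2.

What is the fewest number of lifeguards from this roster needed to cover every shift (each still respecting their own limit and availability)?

2

6 slots to fill and no one can take more than 4, so at least ⌈6/4⌉ = 2 lifeguards are needed.
Xiong and Jensen alone can cover everything: Jun 14→Xiong, Jun 15→Jensen, Jun 16→Xiong, Jun 17→Xiong, Jun 18→Jensen, Jun 19→Xiong.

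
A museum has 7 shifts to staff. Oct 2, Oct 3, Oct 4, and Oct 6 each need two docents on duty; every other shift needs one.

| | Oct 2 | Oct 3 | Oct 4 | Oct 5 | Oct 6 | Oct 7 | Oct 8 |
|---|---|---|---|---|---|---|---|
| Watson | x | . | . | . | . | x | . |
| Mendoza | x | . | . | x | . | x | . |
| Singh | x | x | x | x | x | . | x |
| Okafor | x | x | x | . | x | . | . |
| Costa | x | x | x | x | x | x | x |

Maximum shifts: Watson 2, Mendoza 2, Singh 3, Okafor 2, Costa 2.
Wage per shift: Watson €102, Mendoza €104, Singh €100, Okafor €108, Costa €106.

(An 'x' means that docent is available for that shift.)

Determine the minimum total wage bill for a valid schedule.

Picking the cheapest available docent for each shift independently would cost €1122, but that ignores the shift limits.
An optimal schedule: Oct 2→Watson+Mendoza, Oct 3→Singh+Okafor, Oct 4→Singh+Costa, Oct 5→Mendoza, Oct 6→Okafor+Costa, Oct 7→Watson, Oct 8→Singh.
Total: 102 + 104 + 100 + 108 + 100 + 106 + 104 + 108 + 106 + 102 + 100 = €1140.

€1140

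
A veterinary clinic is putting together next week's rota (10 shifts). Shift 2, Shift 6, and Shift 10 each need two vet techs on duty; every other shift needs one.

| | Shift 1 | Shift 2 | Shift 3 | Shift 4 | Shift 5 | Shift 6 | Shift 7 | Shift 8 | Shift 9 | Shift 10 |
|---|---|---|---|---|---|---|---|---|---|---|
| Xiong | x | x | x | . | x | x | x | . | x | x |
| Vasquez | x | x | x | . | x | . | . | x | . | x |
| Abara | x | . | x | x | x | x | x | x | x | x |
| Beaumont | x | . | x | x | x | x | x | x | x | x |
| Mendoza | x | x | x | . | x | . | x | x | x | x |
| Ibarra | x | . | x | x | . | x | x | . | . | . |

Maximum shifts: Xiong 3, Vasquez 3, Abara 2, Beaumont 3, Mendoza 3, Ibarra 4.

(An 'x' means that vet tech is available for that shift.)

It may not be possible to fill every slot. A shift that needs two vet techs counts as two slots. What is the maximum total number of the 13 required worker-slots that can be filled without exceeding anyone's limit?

13

Total capacity across all vet techs is 3+3+2+3+3+4 = 18, and 13 slots are needed, so at most 13 can be filled.
An assignment achieving 13: Shift 1→Beaumont, Shift 2→Xiong+Vasquez, Shift 3→Mendoza, Shift 4→Abara, Shift 5→Vasquez, Shift 6→Xiong+Abara, Shift 7→Beaumont, Shift 8→Vasquez, Shift 9→Xiong, Shift 10→Beaumont+Mendoza.
Loads: Xiong 3/3, Vasquez 3/3, Abara 2/2, Beaumont 3/3, Mendoza 2/3, Ibarra 0/4.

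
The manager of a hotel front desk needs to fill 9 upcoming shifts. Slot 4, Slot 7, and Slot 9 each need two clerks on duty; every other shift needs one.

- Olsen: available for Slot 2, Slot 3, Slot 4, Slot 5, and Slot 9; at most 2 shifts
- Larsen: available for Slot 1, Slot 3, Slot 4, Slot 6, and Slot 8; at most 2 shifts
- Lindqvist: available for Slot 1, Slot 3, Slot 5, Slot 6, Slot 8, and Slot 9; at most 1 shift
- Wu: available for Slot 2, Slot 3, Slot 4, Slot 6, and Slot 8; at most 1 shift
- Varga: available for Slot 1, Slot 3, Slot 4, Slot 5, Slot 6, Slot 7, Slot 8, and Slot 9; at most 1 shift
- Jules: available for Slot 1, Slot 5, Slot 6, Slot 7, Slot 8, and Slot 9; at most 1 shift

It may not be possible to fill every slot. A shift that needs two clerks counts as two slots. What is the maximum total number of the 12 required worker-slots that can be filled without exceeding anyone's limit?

Total capacity across all clerks is 2+2+1+1+1+1 = 8, and 12 slots are needed, so at most 8 can be filled.
An assignment achieving 8: Slot 1→Larsen, Slot 2→Olsen, Slot 3→Wu, Slot 4→Olsen+Larsen, Slot 5→Lindqvist, Slot 7→Varga+Jules.
Loads: Olsen 2/2, Larsen 2/2, Lindqvist 1/1, Wu 1/1, Varga 1/1, Jules 1/1.

8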